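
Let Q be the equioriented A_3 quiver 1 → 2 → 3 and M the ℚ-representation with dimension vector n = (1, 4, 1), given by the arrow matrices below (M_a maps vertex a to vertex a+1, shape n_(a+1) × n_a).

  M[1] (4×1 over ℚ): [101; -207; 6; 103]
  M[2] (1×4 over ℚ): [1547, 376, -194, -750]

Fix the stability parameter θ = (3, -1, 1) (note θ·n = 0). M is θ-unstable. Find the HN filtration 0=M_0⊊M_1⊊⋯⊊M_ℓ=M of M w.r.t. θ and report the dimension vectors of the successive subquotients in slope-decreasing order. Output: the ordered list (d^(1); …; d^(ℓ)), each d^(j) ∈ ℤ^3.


Via rank(M_{q-1}∘⋯∘M_p): M ≅ I[1,3], I[2,2]^3.
μ_θ-semistable layers: μ^(1)=1; μ^(2)=-1

((1, 1, 1); (0, 3, 0))


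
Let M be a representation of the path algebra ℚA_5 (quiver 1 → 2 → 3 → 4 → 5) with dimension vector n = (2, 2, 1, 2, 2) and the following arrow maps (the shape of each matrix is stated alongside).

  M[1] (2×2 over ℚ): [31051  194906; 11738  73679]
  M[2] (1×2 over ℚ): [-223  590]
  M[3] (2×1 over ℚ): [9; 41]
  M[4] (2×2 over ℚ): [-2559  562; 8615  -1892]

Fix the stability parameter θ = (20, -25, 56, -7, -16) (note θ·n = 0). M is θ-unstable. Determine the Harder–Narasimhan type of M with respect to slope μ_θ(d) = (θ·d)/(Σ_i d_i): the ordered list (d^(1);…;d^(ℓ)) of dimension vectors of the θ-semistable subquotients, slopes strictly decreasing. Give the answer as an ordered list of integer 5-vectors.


Interval decomposition of M: I[1,2], I[1,5], I[4,5].
HN type (ℓ=3): μ^(1)=11; μ^(2)=-5/2; μ^(3)=-23/2

((0, 0, 1, 1, 1); (2, 2, 0, 0, 0); (0, 0, 0, 1, 1))


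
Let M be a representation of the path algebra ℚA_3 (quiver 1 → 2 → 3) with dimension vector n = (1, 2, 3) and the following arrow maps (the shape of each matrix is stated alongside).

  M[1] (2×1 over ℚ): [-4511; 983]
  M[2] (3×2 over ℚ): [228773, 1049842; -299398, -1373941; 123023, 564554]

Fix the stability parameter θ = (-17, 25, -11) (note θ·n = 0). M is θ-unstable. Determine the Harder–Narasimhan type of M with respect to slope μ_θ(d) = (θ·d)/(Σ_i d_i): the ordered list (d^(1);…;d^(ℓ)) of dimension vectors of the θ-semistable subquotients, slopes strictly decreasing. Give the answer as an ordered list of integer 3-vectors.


Via rank(M_{q-1}∘⋯∘M_p): M ≅ I[1,3], I[2,3], I[3,3].
μ_θ-semistable layers: μ^(1)=7; μ^(2)=-11; μ^(3)=-17

((0, 2, 2); (0, 0, 1); (1, 0, 0))


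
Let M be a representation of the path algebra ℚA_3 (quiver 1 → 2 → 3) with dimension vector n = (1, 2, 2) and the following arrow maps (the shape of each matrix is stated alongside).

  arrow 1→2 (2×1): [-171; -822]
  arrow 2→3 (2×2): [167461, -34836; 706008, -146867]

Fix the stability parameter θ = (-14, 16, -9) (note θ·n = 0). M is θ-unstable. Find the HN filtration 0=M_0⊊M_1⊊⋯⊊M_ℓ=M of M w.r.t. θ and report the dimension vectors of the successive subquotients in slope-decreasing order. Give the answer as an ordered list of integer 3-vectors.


Interval decomposition of M: I[1,3], I[2,3].
HN type (ℓ=2): μ^(1)=7/2; μ^(2)=-14

((0, 2, 2); (1, 0, 0))


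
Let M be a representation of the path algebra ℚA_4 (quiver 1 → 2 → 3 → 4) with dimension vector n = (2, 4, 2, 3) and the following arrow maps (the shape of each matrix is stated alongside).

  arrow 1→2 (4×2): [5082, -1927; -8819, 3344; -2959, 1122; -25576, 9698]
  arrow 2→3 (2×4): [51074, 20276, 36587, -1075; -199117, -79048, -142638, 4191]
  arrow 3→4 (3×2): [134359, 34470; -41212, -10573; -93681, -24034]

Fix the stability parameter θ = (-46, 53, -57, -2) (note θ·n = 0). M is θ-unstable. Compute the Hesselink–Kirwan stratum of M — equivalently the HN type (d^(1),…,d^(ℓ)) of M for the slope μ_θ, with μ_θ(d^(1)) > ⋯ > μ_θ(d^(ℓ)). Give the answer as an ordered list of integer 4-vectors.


Via rank(M_{q-1}∘⋯∘M_p): M ≅ I[1,4]^2, I[2,2]^2, I[4,4].
μ_θ-semistable layers: μ^(1)=53; μ^(2)=-2; μ^(3)=-46

((0, 2, 0, 0); (0, 2, 2, 3); (2, 0, 0, 0))


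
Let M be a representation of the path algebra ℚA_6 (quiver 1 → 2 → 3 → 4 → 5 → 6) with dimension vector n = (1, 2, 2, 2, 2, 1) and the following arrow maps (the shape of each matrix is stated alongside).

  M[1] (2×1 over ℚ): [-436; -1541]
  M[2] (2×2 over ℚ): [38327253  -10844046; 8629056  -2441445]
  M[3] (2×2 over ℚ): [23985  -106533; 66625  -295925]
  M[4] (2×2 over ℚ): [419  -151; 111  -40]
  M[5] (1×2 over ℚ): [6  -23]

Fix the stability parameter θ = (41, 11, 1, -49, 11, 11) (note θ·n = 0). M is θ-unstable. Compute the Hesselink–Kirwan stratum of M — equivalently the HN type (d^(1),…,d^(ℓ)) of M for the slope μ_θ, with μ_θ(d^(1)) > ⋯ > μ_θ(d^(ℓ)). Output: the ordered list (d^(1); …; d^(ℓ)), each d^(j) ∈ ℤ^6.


Barcode: M ≅ I[1,6], I[2,3], I[4,5]. HN layers by μ_θ (4 steps, strictly decreasing):
  μ^(1)=11; μ^(2)=6; μ^(3)=1; μ^(4)=-49

((0, 0, 0, 0, 2, 1); (0, 1, 1, 0, 0, 0); (1, 1, 1, 1, 0, 0); (0, 0, 0, 1, 0, 0))


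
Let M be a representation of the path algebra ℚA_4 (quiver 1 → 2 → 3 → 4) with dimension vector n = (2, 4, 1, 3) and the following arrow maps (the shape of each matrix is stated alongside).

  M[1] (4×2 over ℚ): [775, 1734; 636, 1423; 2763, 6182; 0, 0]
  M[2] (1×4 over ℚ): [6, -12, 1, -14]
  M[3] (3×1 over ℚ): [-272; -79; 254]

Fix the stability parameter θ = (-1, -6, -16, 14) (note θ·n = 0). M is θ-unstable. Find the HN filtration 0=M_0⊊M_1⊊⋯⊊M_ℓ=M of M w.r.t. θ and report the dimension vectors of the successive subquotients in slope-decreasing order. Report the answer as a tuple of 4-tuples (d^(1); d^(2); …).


Barcode: M ≅ I[1,2], I[1,4], I[2,2]^2, I[4,4]^2. HN layers by μ_θ (4 steps, strictly decreasing):
  μ^(1)=14; μ^(2)=-7/2; μ^(3)=-6; μ^(4)=-23/3

((0, 0, 0, 3); (1, 1, 0, 0); (0, 2, 0, 0); (1, 1, 1, 0))


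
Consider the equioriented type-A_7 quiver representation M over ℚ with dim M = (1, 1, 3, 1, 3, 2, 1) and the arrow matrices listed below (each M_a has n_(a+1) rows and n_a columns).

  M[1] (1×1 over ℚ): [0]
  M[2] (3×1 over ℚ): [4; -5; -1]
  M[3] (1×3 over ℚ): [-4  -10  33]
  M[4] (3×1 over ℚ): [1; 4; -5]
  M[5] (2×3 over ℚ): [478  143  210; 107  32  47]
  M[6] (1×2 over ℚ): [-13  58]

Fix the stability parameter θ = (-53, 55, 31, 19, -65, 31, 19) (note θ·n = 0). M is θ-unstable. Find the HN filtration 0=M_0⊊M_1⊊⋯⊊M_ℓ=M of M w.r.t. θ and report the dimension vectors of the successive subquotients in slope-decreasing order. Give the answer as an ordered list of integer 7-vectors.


Via rank(M_{q-1}∘⋯∘M_p): M ≅ I[1,1], I[2,5], I[3,3]^2, I[5,6], I[5,7].
μ_θ-semistable layers: μ^(1)=31; μ^(2)=25; μ^(3)=10; μ^(4)=-53; μ^(5)=-65

((0, 0, 2, 0, 0, 1, 0); (0, 0, 0, 0, 0, 1, 1); (0, 1, 1, 1, 1, 0, 0); (1, 0, 0, 0, 0, 0, 0); (0, 0, 0, 0, 2, 0, 0))


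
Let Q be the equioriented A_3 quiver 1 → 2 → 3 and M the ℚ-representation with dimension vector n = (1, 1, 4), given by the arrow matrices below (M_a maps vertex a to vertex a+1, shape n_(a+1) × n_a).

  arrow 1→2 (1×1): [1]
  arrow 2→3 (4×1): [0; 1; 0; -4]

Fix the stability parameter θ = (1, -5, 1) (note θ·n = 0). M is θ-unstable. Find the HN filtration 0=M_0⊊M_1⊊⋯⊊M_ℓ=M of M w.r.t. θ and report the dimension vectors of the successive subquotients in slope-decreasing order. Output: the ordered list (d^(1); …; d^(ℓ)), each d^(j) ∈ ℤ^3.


Barcode: M ≅ I[1,3], I[3,3]^3. HN layers by μ_θ (2 steps, strictly decreasing):
  μ^(1)=1; μ^(2)=-2

((0, 0, 4); (1, 1, 0))


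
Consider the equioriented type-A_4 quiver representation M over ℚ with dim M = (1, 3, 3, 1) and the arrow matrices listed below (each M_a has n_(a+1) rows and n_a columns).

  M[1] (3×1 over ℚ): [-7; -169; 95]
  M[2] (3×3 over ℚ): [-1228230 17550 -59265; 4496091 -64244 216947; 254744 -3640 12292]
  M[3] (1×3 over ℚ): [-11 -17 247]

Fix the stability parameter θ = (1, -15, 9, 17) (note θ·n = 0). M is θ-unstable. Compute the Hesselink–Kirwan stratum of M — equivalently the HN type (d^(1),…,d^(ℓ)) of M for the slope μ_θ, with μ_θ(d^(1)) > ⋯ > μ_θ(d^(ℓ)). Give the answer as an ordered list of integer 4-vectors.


Interval decomposition of M: I[1,4], I[2,2], I[2,3], I[3,3].
HN type (ℓ=4): μ^(1)=17; μ^(2)=9; μ^(3)=-7; μ^(4)=-15

((0, 0, 0, 1); (0, 0, 3, 0); (1, 1, 0, 0); (0, 2, 0, 0))


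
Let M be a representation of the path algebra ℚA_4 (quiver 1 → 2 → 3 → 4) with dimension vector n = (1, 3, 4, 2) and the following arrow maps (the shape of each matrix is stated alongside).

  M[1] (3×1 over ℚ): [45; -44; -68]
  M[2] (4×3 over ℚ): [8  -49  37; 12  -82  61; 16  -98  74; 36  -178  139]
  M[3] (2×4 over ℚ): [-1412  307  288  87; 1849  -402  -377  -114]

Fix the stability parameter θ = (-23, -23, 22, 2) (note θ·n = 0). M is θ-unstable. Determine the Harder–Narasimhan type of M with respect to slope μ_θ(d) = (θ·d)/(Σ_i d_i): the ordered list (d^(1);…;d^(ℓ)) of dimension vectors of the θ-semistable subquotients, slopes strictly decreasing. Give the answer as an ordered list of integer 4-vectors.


Interval decomposition of M: I[1,2], I[2,3], I[2,4], I[3,3], I[3,4].
HN type (ℓ=3): μ^(1)=22; μ^(2)=12; μ^(3)=-23

((0, 0, 2, 0); (0, 0, 2, 2); (1, 3, 0, 0))


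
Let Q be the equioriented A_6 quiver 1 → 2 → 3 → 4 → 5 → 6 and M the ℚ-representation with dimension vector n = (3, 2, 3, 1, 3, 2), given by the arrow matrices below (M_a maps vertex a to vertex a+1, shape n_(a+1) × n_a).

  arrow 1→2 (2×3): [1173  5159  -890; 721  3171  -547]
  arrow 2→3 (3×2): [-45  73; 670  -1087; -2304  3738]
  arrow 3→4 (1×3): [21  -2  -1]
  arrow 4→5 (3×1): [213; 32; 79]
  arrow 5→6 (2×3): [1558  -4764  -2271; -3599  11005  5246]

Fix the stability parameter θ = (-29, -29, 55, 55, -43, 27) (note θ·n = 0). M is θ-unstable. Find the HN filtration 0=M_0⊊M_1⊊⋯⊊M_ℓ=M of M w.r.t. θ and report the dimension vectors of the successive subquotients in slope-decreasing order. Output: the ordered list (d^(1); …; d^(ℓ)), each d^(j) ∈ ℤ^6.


Barcode: M ≅ I[1,1], I[1,3], I[1,6], I[3,3], I[5,5], I[5,6]. HN layers by μ_θ (5 steps, strictly decreasing):
  μ^(1)=55; μ^(2)=27; μ^(3)=67/3; μ^(4)=-29; μ^(5)=-43

((0, 0, 2, 0, 0, 0); (0, 0, 0, 0, 0, 2); (0, 0, 1, 1, 1, 0); (3, 2, 0, 0, 0, 0); (0, 0, 0, 0, 2, 0))


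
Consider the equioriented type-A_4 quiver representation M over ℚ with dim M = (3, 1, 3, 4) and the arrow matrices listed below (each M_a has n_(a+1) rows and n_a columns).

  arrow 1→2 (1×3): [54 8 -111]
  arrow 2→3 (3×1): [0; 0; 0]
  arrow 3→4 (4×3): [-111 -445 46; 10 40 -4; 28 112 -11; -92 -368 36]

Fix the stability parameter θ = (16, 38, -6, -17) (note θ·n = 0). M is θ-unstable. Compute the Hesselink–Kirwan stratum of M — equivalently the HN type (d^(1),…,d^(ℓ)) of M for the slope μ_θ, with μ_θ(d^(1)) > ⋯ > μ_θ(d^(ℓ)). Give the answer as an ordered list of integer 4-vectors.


Via rank(M_{q-1}∘⋯∘M_p): M ≅ I[1,1]^2, I[1,2], I[3,4]^3, I[4,4].
μ_θ-semistable layers: μ^(1)=38; μ^(2)=16; μ^(3)=-23/2; μ^(4)=-17

((0, 1, 0, 0); (3, 0, 0, 0); (0, 0, 3, 3); (0, 0, 0, 1))


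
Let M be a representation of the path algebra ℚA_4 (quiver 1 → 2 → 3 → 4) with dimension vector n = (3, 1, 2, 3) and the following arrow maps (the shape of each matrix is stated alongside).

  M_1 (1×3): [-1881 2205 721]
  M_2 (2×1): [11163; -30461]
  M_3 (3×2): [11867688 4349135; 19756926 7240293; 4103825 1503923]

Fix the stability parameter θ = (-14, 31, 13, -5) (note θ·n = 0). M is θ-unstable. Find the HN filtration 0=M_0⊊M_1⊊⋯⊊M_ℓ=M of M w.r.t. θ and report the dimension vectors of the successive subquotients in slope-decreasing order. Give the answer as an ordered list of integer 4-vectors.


Via rank(M_{q-1}∘⋯∘M_p): M ≅ I[1,1]^2, I[1,4], I[3,4], I[4,4].
μ_θ-semistable layers: μ^(1)=13; μ^(2)=4; μ^(3)=-5; μ^(4)=-14

((0, 1, 1, 1); (0, 0, 1, 1); (0, 0, 0, 1); (3, 0, 0, 0))


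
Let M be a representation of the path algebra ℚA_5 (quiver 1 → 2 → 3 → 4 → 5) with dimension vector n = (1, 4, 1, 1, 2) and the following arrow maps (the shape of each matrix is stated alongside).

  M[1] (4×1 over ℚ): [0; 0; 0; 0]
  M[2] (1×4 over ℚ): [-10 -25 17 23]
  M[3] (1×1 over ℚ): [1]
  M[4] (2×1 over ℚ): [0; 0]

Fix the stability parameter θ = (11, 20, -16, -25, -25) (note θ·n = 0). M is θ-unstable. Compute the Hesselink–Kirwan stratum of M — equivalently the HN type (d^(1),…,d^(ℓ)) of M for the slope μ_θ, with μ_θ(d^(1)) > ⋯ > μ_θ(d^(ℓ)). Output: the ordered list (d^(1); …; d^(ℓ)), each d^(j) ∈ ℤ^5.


Barcode: M ≅ I[1,1], I[2,2]^3, I[2,4], I[5,5]^2. HN layers by μ_θ (4 steps, strictly decreasing):
  μ^(1)=20; μ^(2)=11; μ^(3)=-7; μ^(4)=-25

((0, 3, 0, 0, 0); (1, 0, 0, 0, 0); (0, 1, 1, 1, 0); (0, 0, 0, 0, 2))


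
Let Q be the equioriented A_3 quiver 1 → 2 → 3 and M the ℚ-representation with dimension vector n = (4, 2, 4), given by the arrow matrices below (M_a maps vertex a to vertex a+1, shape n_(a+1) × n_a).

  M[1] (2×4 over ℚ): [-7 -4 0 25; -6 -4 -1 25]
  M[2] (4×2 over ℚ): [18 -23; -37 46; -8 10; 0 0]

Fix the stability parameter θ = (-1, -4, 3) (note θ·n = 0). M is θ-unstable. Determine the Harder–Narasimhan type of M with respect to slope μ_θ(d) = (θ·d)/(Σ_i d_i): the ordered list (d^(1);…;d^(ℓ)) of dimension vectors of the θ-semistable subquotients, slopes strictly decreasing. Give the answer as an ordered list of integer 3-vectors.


Interval decomposition of M: I[1,1]^2, I[1,3]^2, I[3,3]^2.
HN type (ℓ=3): μ^(1)=3; μ^(2)=-1; μ^(3)=-5/2

((0, 0, 4); (2, 0, 0); (2, 2, 0))


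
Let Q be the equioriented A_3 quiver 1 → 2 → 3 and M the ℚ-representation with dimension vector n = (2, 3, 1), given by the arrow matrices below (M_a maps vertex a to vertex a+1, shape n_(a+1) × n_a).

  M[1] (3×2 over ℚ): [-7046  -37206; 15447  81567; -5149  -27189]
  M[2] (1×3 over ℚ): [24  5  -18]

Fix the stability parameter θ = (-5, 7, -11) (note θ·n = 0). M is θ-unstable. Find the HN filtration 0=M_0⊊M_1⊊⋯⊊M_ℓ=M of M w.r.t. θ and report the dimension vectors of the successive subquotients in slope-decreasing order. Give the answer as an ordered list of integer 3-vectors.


Via rank(M_{q-1}∘⋯∘M_p): M ≅ I[1,1], I[1,3], I[2,2]^2.
μ_θ-semistable layers: μ^(1)=7; μ^(2)=-2; μ^(3)=-5

((0, 2, 0); (0, 1, 1); (2, 0, 0))


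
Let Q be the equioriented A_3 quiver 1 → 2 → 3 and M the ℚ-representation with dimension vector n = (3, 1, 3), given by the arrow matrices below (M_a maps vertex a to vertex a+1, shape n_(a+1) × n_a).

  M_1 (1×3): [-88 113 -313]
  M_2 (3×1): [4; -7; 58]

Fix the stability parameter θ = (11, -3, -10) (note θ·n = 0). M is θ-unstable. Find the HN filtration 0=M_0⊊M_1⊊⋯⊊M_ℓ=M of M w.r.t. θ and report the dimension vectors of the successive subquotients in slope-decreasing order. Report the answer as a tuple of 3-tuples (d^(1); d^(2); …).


Barcode: M ≅ I[1,1]^2, I[1,3], I[3,3]^2. HN layers by μ_θ (3 steps, strictly decreasing):
  μ^(1)=11; μ^(2)=-2/3; μ^(3)=-10

((2, 0, 0); (1, 1, 1); (0, 0, 2))


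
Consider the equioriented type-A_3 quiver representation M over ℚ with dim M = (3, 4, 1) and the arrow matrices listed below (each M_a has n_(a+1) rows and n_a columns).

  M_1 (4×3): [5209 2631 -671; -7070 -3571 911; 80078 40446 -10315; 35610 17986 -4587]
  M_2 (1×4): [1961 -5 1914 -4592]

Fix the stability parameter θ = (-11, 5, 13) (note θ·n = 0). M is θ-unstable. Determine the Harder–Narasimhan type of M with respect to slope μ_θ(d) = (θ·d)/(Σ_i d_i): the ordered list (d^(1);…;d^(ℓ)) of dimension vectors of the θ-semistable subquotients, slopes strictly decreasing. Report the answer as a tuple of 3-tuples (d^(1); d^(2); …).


Interval decomposition of M: I[1,2]^2, I[1,3], I[2,2].
HN type (ℓ=3): μ^(1)=13; μ^(2)=5; μ^(3)=-11

((0, 0, 1); (0, 4, 0); (3, 0, 0))


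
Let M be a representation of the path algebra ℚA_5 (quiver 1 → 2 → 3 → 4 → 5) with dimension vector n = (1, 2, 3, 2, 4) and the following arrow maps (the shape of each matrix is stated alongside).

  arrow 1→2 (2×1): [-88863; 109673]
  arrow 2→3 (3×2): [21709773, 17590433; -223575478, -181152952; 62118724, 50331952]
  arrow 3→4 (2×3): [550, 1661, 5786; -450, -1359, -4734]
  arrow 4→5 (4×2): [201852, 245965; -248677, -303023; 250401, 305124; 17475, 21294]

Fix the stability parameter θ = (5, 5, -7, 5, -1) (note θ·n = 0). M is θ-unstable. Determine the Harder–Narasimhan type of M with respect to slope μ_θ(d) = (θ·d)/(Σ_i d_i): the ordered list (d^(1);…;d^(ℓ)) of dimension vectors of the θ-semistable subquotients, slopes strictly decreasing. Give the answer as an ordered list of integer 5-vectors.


Barcode: M ≅ I[1,5], I[2,3], I[3,3], I[4,5], I[5,5]^2. HN layers by μ_θ (4 steps, strictly decreasing):
  μ^(1)=2; μ^(2)=1; μ^(3)=-1; μ^(4)=-7

((0, 0, 0, 2, 2); (1, 1, 1, 0, 0); (0, 1, 1, 0, 2); (0, 0, 1, 0, 0))


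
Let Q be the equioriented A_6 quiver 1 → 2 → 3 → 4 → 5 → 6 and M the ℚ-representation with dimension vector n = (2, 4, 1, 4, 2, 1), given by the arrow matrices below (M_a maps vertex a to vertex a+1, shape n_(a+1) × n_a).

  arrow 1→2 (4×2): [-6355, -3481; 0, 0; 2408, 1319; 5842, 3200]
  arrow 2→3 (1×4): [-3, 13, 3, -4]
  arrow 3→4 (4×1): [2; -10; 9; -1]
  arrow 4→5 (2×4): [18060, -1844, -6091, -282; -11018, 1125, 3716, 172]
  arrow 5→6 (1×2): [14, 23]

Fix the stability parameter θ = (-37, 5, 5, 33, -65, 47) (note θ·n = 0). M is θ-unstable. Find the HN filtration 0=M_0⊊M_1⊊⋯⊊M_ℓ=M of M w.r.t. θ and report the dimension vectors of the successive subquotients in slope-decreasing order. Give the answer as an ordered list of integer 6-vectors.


Interval decomposition of M: I[1,2], I[1,5], I[2,2]^2, I[4,4]^2, I[4,6].
HN type (ℓ=6): μ^(1)=47; μ^(2)=33; μ^(3)=5; μ^(4)=-11/2; μ^(5)=-16; μ^(6)=-37

((0, 0, 0, 0, 0, 1); (0, 0, 0, 2, 0, 0); (0, 3, 0, 0, 0, 0); (0, 1, 1, 1, 1, 0); (0, 0, 0, 1, 1, 0); (2, 0, 0, 0, 0, 0))


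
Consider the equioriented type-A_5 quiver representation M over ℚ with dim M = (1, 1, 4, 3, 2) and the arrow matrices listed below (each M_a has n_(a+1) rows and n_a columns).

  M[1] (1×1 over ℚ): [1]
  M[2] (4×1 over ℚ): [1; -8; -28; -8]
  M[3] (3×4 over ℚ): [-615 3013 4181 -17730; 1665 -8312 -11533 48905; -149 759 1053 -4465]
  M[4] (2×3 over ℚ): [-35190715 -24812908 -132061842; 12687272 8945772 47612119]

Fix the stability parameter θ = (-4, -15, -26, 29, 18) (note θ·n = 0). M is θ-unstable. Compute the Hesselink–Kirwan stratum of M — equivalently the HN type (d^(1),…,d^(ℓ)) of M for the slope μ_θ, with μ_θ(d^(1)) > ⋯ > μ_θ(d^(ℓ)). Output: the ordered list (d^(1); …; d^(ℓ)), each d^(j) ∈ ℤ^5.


Interval decomposition of M: I[1,5], I[3,3], I[3,4], I[3,5].
HN type (ℓ=4): μ^(1)=29; μ^(2)=47/2; μ^(3)=-15; μ^(4)=-26

((0, 0, 0, 1, 0); (0, 0, 0, 2, 2); (1, 1, 1, 0, 0); (0, 0, 3, 0, 0))


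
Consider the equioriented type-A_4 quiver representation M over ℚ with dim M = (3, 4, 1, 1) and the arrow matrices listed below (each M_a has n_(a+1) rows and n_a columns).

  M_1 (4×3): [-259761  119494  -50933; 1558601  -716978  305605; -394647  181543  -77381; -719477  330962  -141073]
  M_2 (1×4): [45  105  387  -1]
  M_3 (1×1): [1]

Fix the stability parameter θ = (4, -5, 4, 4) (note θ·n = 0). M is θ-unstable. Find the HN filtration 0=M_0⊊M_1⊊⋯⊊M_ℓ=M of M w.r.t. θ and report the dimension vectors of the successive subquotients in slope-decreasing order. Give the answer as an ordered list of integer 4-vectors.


Barcode: M ≅ I[1,1], I[1,2], I[1,4], I[2,2]^2. HN layers by μ_θ (3 steps, strictly decreasing):
  μ^(1)=4; μ^(2)=-1/2; μ^(3)=-5

((1, 0, 1, 1); (2, 2, 0, 0); (0, 2, 0, 0))


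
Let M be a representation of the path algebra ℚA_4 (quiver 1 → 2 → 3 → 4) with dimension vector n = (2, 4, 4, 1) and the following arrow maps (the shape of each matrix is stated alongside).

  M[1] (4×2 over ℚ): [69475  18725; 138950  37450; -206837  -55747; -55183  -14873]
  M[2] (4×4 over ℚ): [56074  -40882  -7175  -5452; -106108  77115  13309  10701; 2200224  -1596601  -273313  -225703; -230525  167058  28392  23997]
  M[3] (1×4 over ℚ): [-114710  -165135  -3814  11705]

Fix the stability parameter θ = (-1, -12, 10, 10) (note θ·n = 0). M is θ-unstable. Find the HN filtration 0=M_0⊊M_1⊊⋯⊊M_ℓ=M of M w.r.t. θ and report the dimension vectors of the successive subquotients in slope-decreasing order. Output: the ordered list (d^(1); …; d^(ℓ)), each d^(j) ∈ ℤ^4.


Barcode: M ≅ I[1,1], I[1,4], I[2,3]^3. HN layers by μ_θ (4 steps, strictly decreasing):
  μ^(1)=10; μ^(2)=-1; μ^(3)=-13/2; μ^(4)=-12

((0, 0, 4, 1); (1, 0, 0, 0); (1, 1, 0, 0); (0, 3, 0, 0))


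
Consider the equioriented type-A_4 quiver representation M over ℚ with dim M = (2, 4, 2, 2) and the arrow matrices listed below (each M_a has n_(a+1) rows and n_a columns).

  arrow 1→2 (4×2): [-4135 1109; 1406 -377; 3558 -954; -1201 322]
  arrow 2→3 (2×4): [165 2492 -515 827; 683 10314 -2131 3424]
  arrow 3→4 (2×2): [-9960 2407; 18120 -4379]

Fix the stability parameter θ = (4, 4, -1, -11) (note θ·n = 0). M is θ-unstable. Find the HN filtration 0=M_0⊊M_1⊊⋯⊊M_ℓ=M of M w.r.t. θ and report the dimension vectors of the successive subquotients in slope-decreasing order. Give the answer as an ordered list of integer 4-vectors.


Barcode: M ≅ I[1,3], I[1,4], I[2,2]^2, I[4,4]. HN layers by μ_θ (4 steps, strictly decreasing):
  μ^(1)=4; μ^(2)=7/3; μ^(3)=-1; μ^(4)=-11

((0, 2, 0, 0); (1, 1, 1, 0); (1, 1, 1, 1); (0, 0, 0, 1))


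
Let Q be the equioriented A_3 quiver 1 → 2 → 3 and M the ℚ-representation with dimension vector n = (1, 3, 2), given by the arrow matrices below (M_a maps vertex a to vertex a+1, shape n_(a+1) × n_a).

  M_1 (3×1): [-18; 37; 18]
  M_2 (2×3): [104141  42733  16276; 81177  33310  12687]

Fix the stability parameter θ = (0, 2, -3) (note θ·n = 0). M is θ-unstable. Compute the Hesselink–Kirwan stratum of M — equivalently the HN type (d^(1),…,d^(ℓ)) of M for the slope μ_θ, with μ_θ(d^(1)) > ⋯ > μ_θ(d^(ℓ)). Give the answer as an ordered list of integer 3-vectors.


Interval decomposition of M: I[1,3], I[2,2], I[2,3].
HN type (ℓ=3): μ^(1)=2; μ^(2)=-1/3; μ^(3)=-1/2

((0, 1, 0); (1, 1, 1); (0, 1, 1))


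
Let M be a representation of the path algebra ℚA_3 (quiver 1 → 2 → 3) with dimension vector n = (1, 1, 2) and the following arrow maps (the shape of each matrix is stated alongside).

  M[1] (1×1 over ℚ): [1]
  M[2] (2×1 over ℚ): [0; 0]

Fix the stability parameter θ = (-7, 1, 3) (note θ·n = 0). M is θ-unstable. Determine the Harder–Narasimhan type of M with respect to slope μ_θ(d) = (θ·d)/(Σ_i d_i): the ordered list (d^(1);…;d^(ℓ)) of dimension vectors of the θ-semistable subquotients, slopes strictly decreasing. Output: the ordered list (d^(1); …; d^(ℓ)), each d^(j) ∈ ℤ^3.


Barcode: M ≅ I[1,2], I[3,3]^2. HN layers by μ_θ (3 steps, strictly decreasing):
  μ^(1)=3; μ^(2)=1; μ^(3)=-7

((0, 0, 2); (0, 1, 0); (1, 0, 0))


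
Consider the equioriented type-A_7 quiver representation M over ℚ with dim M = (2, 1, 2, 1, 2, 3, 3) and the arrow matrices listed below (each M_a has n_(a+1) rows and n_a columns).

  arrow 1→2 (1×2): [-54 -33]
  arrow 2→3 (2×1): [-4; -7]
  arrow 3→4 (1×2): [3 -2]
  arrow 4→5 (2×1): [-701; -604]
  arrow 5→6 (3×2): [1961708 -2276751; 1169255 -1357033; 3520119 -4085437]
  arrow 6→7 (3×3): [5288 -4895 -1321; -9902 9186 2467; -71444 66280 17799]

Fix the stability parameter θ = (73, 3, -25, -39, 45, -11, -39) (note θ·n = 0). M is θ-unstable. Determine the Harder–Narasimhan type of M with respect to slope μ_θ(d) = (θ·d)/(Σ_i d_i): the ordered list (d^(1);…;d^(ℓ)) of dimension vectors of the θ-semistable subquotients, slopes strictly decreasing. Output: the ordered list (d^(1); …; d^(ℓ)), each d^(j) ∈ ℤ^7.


Interval decomposition of M: I[1,1], I[1,7], I[3,3], I[5,7], I[6,7].
HN type (ℓ=4): μ^(1)=73; μ^(2)=1; μ^(3)=-5/3; μ^(4)=-25

((1, 0, 0, 0, 0, 0, 0); (1, 1, 1, 1, 1, 1, 1); (0, 0, 0, 0, 1, 1, 1); (0, 0, 1, 0, 0, 1, 1))


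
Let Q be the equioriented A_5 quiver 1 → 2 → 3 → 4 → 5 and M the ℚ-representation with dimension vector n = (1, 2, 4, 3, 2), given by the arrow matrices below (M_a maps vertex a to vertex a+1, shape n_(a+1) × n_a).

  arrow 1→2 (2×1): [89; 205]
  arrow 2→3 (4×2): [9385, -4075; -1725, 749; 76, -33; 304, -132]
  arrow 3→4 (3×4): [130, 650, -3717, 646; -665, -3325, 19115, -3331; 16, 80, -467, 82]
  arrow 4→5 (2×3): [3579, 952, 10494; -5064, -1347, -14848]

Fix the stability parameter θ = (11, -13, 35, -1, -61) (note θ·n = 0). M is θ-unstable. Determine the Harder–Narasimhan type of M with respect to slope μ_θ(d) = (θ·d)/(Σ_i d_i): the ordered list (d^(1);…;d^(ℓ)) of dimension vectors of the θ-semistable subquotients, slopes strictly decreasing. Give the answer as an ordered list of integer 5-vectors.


Barcode: M ≅ I[1,5], I[2,3], I[3,4], I[3,5]. HN layers by μ_θ (5 steps, strictly decreasing):
  μ^(1)=35; μ^(2)=17; μ^(3)=-29/5; μ^(4)=-9; μ^(5)=-13

((0, 0, 1, 0, 0); (0, 0, 1, 1, 0); (1, 1, 1, 1, 1); (0, 0, 1, 1, 1); (0, 1, 0, 0, 0))


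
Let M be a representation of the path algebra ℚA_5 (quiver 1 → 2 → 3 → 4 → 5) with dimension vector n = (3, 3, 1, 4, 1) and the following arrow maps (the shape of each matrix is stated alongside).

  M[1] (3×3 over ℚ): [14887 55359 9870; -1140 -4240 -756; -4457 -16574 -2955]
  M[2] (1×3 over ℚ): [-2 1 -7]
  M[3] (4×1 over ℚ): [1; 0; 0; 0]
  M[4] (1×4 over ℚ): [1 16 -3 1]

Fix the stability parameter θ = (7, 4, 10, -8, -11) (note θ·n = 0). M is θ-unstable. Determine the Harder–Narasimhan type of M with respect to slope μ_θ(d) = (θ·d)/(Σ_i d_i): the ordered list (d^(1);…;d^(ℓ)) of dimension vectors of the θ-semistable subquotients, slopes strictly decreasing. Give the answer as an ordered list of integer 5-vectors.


Interval decomposition of M: I[1,1], I[1,2], I[1,5], I[2,2], I[4,4]^3.
HN type (ℓ=5): μ^(1)=7; μ^(2)=11/2; μ^(3)=4; μ^(4)=2/5; μ^(5)=-8

((1, 0, 0, 0, 0); (1, 1, 0, 0, 0); (0, 1, 0, 0, 0); (1, 1, 1, 1, 1); (0, 0, 0, 3, 0))


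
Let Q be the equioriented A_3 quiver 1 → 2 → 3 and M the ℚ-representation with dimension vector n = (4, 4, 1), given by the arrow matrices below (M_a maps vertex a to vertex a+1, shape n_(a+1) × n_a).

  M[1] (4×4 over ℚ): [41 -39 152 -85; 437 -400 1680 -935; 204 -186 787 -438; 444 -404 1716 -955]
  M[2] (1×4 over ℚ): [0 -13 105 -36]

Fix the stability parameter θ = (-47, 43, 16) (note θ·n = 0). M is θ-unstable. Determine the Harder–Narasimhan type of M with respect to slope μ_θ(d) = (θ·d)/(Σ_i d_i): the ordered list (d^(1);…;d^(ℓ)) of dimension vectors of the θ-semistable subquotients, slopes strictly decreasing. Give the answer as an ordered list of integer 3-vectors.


Interval decomposition of M: I[1,2]^3, I[1,3].
HN type (ℓ=3): μ^(1)=43; μ^(2)=59/2; μ^(3)=-47

((0, 3, 0); (0, 1, 1); (4, 0, 0))


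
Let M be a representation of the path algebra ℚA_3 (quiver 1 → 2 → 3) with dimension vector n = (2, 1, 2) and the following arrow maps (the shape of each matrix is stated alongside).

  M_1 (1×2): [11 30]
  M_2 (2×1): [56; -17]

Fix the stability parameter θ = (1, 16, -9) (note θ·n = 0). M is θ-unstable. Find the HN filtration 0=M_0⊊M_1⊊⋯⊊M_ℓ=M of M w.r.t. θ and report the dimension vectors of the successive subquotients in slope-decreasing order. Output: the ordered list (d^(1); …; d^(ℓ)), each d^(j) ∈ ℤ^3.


Via rank(M_{q-1}∘⋯∘M_p): M ≅ I[1,1], I[1,3], I[3,3].
μ_θ-semistable layers: μ^(1)=7/2; μ^(2)=1; μ^(3)=-9

((0, 1, 1); (2, 0, 0); (0, 0, 1))


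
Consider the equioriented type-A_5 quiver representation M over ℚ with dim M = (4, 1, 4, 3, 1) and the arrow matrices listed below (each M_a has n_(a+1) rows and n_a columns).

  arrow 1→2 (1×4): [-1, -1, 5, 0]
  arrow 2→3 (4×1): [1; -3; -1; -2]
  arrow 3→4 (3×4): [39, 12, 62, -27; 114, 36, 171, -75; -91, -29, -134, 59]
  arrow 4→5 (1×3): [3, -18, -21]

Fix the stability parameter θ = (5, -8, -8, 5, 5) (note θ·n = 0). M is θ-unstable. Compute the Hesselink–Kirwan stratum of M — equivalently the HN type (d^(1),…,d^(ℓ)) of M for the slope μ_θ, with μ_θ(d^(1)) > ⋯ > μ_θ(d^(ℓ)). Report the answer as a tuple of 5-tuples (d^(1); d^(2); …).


Interval decomposition of M: I[1,1]^3, I[1,5], I[3,3], I[3,4]^2.
HN type (ℓ=3): μ^(1)=5; μ^(2)=-11/3; μ^(3)=-8

((3, 0, 0, 3, 1); (1, 1, 1, 0, 0); (0, 0, 3, 0, 0))


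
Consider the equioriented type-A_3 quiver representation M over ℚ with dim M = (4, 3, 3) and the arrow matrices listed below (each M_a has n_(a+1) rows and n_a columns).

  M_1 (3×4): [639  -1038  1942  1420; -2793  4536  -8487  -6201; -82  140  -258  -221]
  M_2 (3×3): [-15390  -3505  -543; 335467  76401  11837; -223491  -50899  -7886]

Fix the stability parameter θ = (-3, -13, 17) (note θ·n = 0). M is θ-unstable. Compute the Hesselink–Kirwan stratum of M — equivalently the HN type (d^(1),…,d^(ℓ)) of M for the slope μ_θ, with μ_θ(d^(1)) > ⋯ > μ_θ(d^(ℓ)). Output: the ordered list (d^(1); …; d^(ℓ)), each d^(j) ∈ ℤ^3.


Via rank(M_{q-1}∘⋯∘M_p): M ≅ I[1,1], I[1,3]^3.
μ_θ-semistable layers: μ^(1)=17; μ^(2)=-3; μ^(3)=-8

((0, 0, 3); (1, 0, 0); (3, 3, 0))


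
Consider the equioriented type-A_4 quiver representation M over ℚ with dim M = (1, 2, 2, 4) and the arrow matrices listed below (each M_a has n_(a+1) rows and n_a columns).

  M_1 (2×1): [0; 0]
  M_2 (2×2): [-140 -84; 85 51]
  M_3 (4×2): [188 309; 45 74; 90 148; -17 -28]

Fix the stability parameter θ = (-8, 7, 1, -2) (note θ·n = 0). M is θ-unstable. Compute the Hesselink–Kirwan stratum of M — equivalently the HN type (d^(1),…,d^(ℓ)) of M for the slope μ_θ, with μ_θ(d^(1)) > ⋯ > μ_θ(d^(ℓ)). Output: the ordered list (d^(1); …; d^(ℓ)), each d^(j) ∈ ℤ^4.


Interval decomposition of M: I[1,1], I[2,2], I[2,4], I[3,4], I[4,4]^2.
HN type (ℓ=5): μ^(1)=7; μ^(2)=2; μ^(3)=-1/2; μ^(4)=-2; μ^(5)=-8

((0, 1, 0, 0); (0, 1, 1, 1); (0, 0, 1, 1); (0, 0, 0, 2); (1, 0, 0, 0))


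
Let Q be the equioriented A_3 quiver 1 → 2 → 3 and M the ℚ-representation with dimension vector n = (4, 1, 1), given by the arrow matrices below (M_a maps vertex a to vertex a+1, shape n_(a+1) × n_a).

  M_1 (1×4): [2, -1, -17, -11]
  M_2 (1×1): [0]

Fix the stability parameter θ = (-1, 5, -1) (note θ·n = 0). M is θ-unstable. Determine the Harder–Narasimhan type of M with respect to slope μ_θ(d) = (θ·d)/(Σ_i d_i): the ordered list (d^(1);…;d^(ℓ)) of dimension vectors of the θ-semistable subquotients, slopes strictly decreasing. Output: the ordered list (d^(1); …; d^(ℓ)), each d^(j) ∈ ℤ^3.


Interval decomposition of M: I[1,1]^3, I[1,2], I[3,3].
HN type (ℓ=2): μ^(1)=5; μ^(2)=-1

((0, 1, 0); (4, 0, 1))


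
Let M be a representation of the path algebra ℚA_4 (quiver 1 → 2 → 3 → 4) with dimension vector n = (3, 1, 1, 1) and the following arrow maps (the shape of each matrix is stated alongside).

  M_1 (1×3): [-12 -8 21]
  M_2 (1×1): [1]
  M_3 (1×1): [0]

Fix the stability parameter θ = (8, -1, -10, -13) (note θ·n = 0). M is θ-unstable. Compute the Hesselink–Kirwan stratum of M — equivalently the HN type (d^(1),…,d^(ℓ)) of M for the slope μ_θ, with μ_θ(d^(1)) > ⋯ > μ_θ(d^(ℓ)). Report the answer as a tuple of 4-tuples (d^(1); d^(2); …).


Barcode: M ≅ I[1,1]^2, I[1,3], I[4,4]. HN layers by μ_θ (3 steps, strictly decreasing):
  μ^(1)=8; μ^(2)=-1; μ^(3)=-13

((2, 0, 0, 0); (1, 1, 1, 0); (0, 0, 0, 1))


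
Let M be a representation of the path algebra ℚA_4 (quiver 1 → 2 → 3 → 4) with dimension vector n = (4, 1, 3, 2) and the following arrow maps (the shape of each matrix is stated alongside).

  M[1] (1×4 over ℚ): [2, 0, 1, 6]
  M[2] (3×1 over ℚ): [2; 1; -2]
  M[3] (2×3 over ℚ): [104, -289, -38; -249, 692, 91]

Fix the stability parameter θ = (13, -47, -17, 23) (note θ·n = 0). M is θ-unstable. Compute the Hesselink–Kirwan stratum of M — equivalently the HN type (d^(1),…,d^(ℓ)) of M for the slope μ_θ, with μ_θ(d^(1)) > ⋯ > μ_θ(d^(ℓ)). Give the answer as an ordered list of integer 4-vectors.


Barcode: M ≅ I[1,1]^3, I[1,4], I[3,3], I[3,4]. HN layers by μ_θ (3 steps, strictly decreasing):
  μ^(1)=23; μ^(2)=13; μ^(3)=-17

((0, 0, 0, 2); (3, 0, 0, 0); (1, 1, 3, 0))


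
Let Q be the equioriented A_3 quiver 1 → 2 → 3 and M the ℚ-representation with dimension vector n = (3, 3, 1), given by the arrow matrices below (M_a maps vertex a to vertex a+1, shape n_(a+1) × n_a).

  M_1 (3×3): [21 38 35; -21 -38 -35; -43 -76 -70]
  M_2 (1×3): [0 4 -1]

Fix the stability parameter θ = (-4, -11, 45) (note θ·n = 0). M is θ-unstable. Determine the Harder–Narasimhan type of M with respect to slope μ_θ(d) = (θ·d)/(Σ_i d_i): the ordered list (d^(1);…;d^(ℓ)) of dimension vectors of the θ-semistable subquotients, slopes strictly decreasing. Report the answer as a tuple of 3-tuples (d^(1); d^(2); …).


Via rank(M_{q-1}∘⋯∘M_p): M ≅ I[1,1], I[1,2], I[1,3], I[2,2].
μ_θ-semistable layers: μ^(1)=45; μ^(2)=-4; μ^(3)=-15/2; μ^(4)=-11

((0, 0, 1); (1, 0, 0); (2, 2, 0); (0, 1, 0))


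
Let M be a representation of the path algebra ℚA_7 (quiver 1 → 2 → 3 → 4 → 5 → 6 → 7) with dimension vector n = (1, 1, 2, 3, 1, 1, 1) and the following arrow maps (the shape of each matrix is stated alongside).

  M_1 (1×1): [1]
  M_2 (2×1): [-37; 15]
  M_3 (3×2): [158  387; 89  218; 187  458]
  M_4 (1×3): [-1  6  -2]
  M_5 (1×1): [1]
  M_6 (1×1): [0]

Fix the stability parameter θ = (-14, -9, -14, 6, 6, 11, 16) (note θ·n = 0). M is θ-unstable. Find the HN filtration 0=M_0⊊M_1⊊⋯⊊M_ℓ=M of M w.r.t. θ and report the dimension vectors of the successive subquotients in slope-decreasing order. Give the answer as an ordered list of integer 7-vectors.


Via rank(M_{q-1}∘⋯∘M_p): M ≅ I[1,6], I[3,4], I[4,4], I[7,7].
μ_θ-semistable layers: μ^(1)=16; μ^(2)=11; μ^(3)=6; μ^(4)=-23/2; μ^(5)=-14

((0, 0, 0, 0, 0, 0, 1); (0, 0, 0, 0, 0, 1, 0); (0, 0, 0, 3, 1, 0, 0); (0, 1, 1, 0, 0, 0, 0); (1, 0, 1, 0, 0, 0, 0))


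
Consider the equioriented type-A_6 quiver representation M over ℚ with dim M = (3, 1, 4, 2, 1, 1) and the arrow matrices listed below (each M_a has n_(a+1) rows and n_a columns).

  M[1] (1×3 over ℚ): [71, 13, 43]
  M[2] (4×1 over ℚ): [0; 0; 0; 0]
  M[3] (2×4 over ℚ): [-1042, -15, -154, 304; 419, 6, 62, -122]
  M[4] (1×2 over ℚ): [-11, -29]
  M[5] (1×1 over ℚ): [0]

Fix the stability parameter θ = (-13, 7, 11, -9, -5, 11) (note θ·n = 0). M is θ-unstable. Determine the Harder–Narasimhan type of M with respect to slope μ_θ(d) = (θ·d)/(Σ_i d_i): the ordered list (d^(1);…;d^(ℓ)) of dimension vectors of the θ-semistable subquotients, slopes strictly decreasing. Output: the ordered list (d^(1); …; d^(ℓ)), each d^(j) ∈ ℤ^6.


Barcode: M ≅ I[1,1]^2, I[1,2], I[3,3]^2, I[3,4], I[3,5], I[6,6]. HN layers by μ_θ (5 steps, strictly decreasing):
  μ^(1)=11; μ^(2)=7; μ^(3)=1; μ^(4)=-1; μ^(5)=-13

((0, 0, 2, 0, 0, 1); (0, 1, 0, 0, 0, 0); (0, 0, 1, 1, 0, 0); (0, 0, 1, 1, 1, 0); (3, 0, 0, 0, 0, 0))


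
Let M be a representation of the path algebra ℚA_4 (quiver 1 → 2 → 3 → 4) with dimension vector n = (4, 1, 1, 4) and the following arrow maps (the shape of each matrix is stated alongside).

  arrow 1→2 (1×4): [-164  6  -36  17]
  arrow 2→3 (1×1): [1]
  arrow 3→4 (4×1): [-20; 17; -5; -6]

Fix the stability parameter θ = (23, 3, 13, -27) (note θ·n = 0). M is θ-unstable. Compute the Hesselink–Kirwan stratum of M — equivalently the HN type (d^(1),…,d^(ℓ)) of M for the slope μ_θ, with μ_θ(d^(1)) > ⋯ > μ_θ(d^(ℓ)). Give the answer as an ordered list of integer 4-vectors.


Via rank(M_{q-1}∘⋯∘M_p): M ≅ I[1,1]^3, I[1,4], I[4,4]^3.
μ_θ-semistable layers: μ^(1)=23; μ^(2)=3; μ^(3)=-27

((3, 0, 0, 0); (1, 1, 1, 1); (0, 0, 0, 3))


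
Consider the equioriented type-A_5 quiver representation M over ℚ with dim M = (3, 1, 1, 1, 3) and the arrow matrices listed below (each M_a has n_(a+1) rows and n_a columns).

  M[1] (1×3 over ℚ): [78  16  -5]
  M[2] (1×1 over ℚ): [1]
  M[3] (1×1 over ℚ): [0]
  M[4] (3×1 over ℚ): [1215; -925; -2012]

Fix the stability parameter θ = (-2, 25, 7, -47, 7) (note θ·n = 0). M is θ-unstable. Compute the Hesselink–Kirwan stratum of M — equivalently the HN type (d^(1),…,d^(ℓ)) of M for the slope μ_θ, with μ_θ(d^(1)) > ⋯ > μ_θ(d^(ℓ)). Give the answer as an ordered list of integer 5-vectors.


Via rank(M_{q-1}∘⋯∘M_p): M ≅ I[1,1]^2, I[1,3], I[4,5], I[5,5]^2.
μ_θ-semistable layers: μ^(1)=16; μ^(2)=7; μ^(3)=-2; μ^(4)=-47

((0, 1, 1, 0, 0); (0, 0, 0, 0, 3); (3, 0, 0, 0, 0); (0, 0, 0, 1, 0))


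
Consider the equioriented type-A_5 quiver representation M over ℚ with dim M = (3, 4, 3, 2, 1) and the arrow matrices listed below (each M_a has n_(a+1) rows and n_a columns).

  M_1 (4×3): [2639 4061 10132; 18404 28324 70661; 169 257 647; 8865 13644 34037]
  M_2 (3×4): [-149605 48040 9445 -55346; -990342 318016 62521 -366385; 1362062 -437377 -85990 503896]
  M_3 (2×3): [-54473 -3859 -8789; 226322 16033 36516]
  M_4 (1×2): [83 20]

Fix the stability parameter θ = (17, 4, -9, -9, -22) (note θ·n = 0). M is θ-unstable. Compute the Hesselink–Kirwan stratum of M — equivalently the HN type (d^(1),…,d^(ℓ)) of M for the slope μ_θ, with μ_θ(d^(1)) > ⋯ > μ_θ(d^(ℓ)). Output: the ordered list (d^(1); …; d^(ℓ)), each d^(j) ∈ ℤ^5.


Via rank(M_{q-1}∘⋯∘M_p): M ≅ I[1,2], I[1,3], I[1,5], I[2,4].
μ_θ-semistable layers: μ^(1)=21/2; μ^(2)=4; μ^(3)=-19/5; μ^(4)=-14/3

((1, 1, 0, 0, 0); (1, 1, 1, 0, 0); (1, 1, 1, 1, 1); (0, 1, 1, 1, 0))


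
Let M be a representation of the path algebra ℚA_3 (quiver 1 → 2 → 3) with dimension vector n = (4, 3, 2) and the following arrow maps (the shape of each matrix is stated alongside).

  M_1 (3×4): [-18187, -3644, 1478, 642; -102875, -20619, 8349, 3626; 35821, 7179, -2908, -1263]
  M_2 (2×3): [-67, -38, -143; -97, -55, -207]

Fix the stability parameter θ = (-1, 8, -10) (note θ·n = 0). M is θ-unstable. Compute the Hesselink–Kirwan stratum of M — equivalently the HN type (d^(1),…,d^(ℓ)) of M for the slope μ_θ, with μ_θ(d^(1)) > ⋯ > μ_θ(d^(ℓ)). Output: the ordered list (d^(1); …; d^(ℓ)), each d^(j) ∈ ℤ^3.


Via rank(M_{q-1}∘⋯∘M_p): M ≅ I[1,1], I[1,2], I[1,3]^2.
μ_θ-semistable layers: μ^(1)=8; μ^(2)=-1

((0, 1, 0); (4, 2, 2))


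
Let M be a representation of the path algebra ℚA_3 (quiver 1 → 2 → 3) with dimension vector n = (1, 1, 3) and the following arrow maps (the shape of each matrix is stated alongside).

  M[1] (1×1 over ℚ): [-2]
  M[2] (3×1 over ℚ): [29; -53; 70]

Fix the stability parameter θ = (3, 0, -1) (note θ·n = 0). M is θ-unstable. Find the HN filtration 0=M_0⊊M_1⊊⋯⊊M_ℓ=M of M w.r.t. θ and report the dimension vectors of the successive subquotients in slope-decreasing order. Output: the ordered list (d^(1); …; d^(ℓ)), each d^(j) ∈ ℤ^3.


Via rank(M_{q-1}∘⋯∘M_p): M ≅ I[1,3], I[3,3]^2.
μ_θ-semistable layers: μ^(1)=2/3; μ^(2)=-1

((1, 1, 1); (0, 0, 2))


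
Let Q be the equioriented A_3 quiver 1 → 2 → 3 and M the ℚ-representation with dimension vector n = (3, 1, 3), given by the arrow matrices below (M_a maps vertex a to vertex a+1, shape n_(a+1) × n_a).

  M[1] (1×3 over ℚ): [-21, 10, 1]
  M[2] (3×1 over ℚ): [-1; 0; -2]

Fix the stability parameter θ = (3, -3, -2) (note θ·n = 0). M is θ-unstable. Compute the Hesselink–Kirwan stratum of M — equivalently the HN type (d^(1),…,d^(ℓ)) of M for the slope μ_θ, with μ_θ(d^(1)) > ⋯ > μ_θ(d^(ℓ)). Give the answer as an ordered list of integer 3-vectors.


Barcode: M ≅ I[1,1]^2, I[1,3], I[3,3]^2. HN layers by μ_θ (3 steps, strictly decreasing):
  μ^(1)=3; μ^(2)=-2/3; μ^(3)=-2

((2, 0, 0); (1, 1, 1); (0, 0, 2))
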